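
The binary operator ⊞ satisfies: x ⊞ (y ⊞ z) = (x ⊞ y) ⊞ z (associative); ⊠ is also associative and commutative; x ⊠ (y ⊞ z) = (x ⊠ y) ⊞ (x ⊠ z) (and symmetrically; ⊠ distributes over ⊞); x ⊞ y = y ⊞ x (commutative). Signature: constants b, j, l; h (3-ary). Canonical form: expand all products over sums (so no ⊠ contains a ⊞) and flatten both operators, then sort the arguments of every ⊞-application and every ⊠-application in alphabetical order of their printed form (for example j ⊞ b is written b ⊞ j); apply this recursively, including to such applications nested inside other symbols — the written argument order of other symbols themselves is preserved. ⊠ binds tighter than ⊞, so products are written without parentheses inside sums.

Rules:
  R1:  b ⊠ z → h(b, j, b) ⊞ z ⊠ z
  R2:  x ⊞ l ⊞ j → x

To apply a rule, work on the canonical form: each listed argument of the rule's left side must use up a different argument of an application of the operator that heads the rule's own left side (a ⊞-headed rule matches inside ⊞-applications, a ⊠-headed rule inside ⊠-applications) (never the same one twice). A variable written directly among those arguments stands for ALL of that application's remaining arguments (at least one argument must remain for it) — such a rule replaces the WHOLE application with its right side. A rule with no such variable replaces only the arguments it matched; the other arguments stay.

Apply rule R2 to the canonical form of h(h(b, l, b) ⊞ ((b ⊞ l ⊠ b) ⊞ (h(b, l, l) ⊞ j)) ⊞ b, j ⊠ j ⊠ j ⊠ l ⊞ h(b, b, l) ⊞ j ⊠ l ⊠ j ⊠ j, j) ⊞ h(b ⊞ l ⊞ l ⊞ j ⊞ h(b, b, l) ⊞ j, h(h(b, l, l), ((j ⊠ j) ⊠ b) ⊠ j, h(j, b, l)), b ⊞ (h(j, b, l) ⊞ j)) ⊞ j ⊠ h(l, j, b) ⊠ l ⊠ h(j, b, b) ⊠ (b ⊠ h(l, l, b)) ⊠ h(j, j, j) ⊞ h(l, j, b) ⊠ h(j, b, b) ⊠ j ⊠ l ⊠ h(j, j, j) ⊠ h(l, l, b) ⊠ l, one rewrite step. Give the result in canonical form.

Answer: b ⊠ h(j, b, b) ⊠ h(j, j, j) ⊠ h(l, j, b) ⊠ h(l, l, b) ⊠ j ⊠ l ⊞ h(b ⊞ b ⊞ b ⊠ l ⊞ h(b, l, b) ⊞ h(b, l, l) ⊞ j, h(b, b, l) ⊞ j ⊠ j ⊠ j ⊠ l ⊞ j ⊠ j ⊠ j ⊠ l, j) ⊞ h(b ⊞ h(b, b, l) ⊞ j ⊞ l, h(h(b, l, l), b ⊠ j ⊠ j ⊠ j, h(j, b, l)), b ⊞ h(j, b, l) ⊞ j) ⊞ h(j, b, b) ⊠ h(j, j, j) ⊠ h(l, j, b) ⊠ h(l, l, b) ⊠ j ⊠ l ⊠ l

Derivation:
Canonical form:  b ⊠ h(j, b, b) ⊠ h(j, j, j) ⊠ h(l, j, b) ⊠ h(l, l, b) ⊠ j ⊠ l ⊞ h(b ⊞ b ⊞ b ⊠ l ⊞ h(b, l, b) ⊞ h(b, l, l) ⊞ j, h(b, b, l) ⊞ j ⊠ j ⊠ j ⊠ l ⊞ j ⊠ j ⊠ j ⊠ l, j) ⊞ h(b ⊞ h(b, b, l) ⊞ j ⊞ j ⊞ l ⊞ l, h(h(b, l, l), b ⊠ j ⊠ j ⊠ j, h(j, b, l)), b ⊞ h(j, b, l) ⊞ j) ⊞ h(j, b, b) ⊠ h(j, j, j) ⊠ h(l, j, b) ⊠ h(l, l, b) ⊠ j ⊠ l ⊠ l
Apply R2:  consuming j, l;  x := b ⊞ h(b, b, l) ⊞ j ⊞ l
Every leftover argument binds to the variable; the entire application is replaced.
New term:  b ⊠ h(j, b, b) ⊠ h(j, j, j) ⊠ h(l, j, b) ⊠ h(l, l, b) ⊠ j ⊠ l ⊞ h(b ⊞ b ⊞ b ⊠ l ⊞ h(b, l, b) ⊞ h(b, l, l) ⊞ j, h(b, b, l) ⊞ j ⊠ j ⊠ j ⊠ l ⊞ j ⊠ j ⊠ j ⊠ l, j) ⊞ h(b ⊞ h(b, b, l) ⊞ j ⊞ l, h(h(b, l, l), b ⊠ j ⊠ j ⊠ j, h(j, b, l)), b ⊞ h(j, b, l) ⊞ j) ⊞ h(j, b, b) ⊠ h(j, j, j) ⊠ h(l, j, b) ⊠ h(l, l, b) ⊠ j ⊠ l ⊠ l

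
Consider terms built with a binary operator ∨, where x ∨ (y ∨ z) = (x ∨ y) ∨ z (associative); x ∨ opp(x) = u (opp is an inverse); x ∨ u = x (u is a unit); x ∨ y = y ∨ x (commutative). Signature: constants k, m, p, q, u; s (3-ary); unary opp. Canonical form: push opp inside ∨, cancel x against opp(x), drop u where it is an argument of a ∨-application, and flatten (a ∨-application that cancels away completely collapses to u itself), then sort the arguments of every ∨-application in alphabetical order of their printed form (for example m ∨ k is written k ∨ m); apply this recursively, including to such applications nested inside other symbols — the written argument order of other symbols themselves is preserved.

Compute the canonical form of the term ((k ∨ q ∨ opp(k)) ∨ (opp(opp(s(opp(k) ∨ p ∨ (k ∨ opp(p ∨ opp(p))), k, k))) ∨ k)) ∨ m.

Push opp inside:  distribute opp over ∨ and collapse double opp
Collect:  k ∨ q ∨ s(p, k, k) ∨ m
Order the arguments:  k ∨ m ∨ q ∨ s(p, k, k)

Answer: k ∨ m ∨ q ∨ s(p, k, k)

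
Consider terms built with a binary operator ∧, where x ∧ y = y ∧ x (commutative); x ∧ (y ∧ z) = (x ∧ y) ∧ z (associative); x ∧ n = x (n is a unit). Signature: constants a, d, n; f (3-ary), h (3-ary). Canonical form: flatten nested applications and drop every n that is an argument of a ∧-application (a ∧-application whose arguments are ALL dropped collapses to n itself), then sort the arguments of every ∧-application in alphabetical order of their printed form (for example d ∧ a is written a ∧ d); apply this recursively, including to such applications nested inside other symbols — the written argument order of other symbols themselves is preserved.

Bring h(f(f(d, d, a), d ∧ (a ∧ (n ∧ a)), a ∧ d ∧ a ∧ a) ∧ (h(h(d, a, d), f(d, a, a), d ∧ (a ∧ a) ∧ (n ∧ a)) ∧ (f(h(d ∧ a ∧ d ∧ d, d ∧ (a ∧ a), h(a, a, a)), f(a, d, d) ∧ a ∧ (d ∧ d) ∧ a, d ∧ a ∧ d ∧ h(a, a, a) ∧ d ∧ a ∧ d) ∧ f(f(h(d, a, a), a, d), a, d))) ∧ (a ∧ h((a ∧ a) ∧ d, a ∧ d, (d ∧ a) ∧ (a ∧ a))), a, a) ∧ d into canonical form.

Canonicalize subterm:  h(f(f(d, d, a), d ∧ (a ∧ (n ∧ a)), a ∧ d ∧ a ∧ a) ∧ (h(h(d, a, d), f(d, a, a), d ∧ (a ∧ a) ∧ (n ∧ a)) ∧ (f(h(d ∧ a ∧ d ∧ d, d ∧ (a ∧ a), h(a, a, a)), f(a, d, d) ∧ a ∧ (d ∧ d) ∧ a, d ∧ a ∧ d ∧ h(a, a, a) ∧ d ∧ a ∧ d) ∧ f(f(h(d, a, a), a, d), a, d))) ∧ (a ∧ h((a ∧ a) ∧ d, a ∧ d, (d ∧ a) ∧ (a ∧ a))), a, a)  →  h(a ∧ f(f(d, d, a), a ∧ a ∧ d, a ∧ a ∧ a ∧ d) ∧ f(f(h(d, a, a), a, d), a, d) ∧ f(h(a ∧ d ∧ d ∧ d, a ∧ a ∧ d, h(a, a, a)), a ∧ a ∧ d ∧ d ∧ f(a, d, d), a ∧ a ∧ d ∧ d ∧ d ∧ d ∧ h(a, a, a)) ∧ h(a ∧ a ∧ d, a ∧ d, a ∧ a ∧ a ∧ d) ∧ h(h(d, a, d), f(d, a, a), a ∧ a ∧ a ∧ d), a, a)
Order the arguments:  d ∧ h(a ∧ f(f(d, d, a), a ∧ a ∧ d, a ∧ a ∧ a ∧ d) ∧ f(f(h(d, a, a), a, d), a, d) ∧ f(h(a ∧ d ∧ d ∧ d, a ∧ a ∧ d, h(a, a, a)), a ∧ a ∧ d ∧ d ∧ f(a, d, d), a ∧ a ∧ d ∧ d ∧ d ∧ d ∧ h(a, a, a)) ∧ h(a ∧ a ∧ d, a ∧ d, a ∧ a ∧ a ∧ d) ∧ h(h(d, a, d), f(d, a, a), a ∧ a ∧ a ∧ d), a, a)

Answer: d ∧ h(a ∧ f(f(d, d, a), a ∧ a ∧ d, a ∧ a ∧ a ∧ d) ∧ f(f(h(d, a, a), a, d), a, d) ∧ f(h(a ∧ d ∧ d ∧ d, a ∧ a ∧ d, h(a, a, a)), a ∧ a ∧ d ∧ d ∧ f(a, d, d), a ∧ a ∧ d ∧ d ∧ d ∧ d ∧ h(a, a, a)) ∧ h(a ∧ a ∧ d, a ∧ d, a ∧ a ∧ a ∧ d) ∧ h(h(d, a, d), f(d, a, a), a ∧ a ∧ a ∧ d), a, a)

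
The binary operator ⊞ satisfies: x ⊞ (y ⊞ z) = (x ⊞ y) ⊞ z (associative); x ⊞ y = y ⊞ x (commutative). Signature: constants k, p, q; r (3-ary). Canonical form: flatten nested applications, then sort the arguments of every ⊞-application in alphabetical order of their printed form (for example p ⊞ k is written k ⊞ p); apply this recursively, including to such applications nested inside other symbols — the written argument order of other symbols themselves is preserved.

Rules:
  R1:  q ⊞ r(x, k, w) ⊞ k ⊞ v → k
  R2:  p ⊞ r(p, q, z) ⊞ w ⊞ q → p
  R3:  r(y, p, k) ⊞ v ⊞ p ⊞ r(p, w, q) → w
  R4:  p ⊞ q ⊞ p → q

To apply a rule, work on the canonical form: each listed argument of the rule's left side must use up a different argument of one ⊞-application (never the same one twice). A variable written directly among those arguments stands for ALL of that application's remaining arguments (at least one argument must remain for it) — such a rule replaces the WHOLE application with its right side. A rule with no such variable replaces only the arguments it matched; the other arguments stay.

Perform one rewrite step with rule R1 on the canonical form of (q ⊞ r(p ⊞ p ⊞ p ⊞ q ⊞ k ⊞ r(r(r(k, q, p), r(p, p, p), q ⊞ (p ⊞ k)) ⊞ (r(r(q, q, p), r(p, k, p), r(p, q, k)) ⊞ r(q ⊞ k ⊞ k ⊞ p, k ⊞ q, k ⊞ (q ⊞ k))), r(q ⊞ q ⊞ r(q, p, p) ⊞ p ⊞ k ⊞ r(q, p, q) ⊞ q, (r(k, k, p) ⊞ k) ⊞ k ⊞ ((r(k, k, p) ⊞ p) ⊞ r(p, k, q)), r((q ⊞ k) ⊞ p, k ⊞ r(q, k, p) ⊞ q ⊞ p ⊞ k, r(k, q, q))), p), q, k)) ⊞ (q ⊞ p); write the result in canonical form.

Answer: p ⊞ q ⊞ q ⊞ r(k ⊞ p ⊞ p ⊞ p ⊞ q ⊞ r(r(k ⊞ k ⊞ p ⊞ q, k ⊞ q, k ⊞ k ⊞ q) ⊞ r(r(k, q, p), r(p, p, p), k ⊞ p ⊞ q) ⊞ r(r(q, q, p), r(p, k, p), r(p, q, k)), r(k ⊞ p ⊞ q ⊞ q ⊞ q ⊞ r(q, p, p) ⊞ r(q, p, q), k ⊞ k ⊞ p ⊞ r(k, k, p) ⊞ r(k, k, p) ⊞ r(p, k, q), r(k ⊞ p ⊞ q, k, r(k, q, q))), p), q, k)

Derivation:
Canonical form:  p ⊞ q ⊞ q ⊞ r(k ⊞ p ⊞ p ⊞ p ⊞ q ⊞ r(r(k ⊞ k ⊞ p ⊞ q, k ⊞ q, k ⊞ k ⊞ q) ⊞ r(r(k, q, p), r(p, p, p), k ⊞ p ⊞ q) ⊞ r(r(q, q, p), r(p, k, p), r(p, q, k)), r(k ⊞ p ⊞ q ⊞ q ⊞ q ⊞ r(q, p, p) ⊞ r(q, p, q), k ⊞ k ⊞ p ⊞ r(k, k, p) ⊞ r(k, k, p) ⊞ r(p, k, q), r(k ⊞ p ⊞ q, k ⊞ k ⊞ p ⊞ q ⊞ r(q, k, p), r(k, q, q))), p), q, k)
R1 matches:  uses k, q, r(q, k, p);  v := k ⊞ p, w := p, x := q
Every leftover argument binds to the variable; the entire application is replaced.
Result:  p ⊞ q ⊞ q ⊞ r(k ⊞ p ⊞ p ⊞ p ⊞ q ⊞ r(r(k ⊞ k ⊞ p ⊞ q, k ⊞ q, k ⊞ k ⊞ q) ⊞ r(r(k, q, p), r(p, p, p), k ⊞ p ⊞ q) ⊞ r(r(q, q, p), r(p, k, p), r(p, q, k)), r(k ⊞ p ⊞ q ⊞ q ⊞ q ⊞ r(q, p, p) ⊞ r(q, p, q), k ⊞ k ⊞ p ⊞ r(k, k, p) ⊞ r(k, k, p) ⊞ r(p, k, q), r(k ⊞ p ⊞ q, k, r(k, q, q))), p), q, k)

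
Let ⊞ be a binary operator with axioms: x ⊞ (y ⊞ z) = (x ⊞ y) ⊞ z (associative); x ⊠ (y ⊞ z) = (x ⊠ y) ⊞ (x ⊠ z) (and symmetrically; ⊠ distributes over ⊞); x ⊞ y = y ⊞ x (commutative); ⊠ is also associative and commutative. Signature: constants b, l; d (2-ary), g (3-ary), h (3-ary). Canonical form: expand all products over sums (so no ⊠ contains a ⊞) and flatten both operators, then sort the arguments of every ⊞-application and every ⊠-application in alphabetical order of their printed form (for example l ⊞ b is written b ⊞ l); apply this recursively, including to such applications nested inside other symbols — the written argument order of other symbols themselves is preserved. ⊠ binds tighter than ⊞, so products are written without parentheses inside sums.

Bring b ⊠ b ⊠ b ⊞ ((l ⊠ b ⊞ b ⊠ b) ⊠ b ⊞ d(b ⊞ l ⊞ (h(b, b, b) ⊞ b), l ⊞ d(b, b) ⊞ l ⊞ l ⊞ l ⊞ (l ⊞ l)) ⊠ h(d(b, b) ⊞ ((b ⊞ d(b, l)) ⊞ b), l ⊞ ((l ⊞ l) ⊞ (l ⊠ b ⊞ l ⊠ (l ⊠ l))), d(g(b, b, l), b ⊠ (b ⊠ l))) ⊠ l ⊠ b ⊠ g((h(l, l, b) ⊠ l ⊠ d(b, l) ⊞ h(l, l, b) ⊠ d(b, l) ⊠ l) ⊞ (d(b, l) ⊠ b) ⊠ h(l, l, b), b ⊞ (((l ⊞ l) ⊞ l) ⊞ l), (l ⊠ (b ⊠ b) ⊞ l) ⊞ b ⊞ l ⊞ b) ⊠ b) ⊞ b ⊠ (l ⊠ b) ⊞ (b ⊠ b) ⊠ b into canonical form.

Answer: b ⊠ b ⊠ b ⊞ b ⊠ b ⊠ b ⊞ b ⊠ b ⊠ b ⊞ b ⊠ b ⊠ d(b ⊞ b ⊞ h(b, b, b) ⊞ l, d(b, b) ⊞ l ⊞ l ⊞ l ⊞ l ⊞ l ⊞ l) ⊠ g(b ⊠ d(b, l) ⊠ h(l, l, b) ⊞ d(b, l) ⊠ h(l, l, b) ⊠ l ⊞ d(b, l) ⊠ h(l, l, b) ⊠ l, b ⊞ l ⊞ l ⊞ l ⊞ l, b ⊞ b ⊞ b ⊠ b ⊠ l ⊞ l ⊞ l) ⊠ h(b ⊞ b ⊞ d(b, b) ⊞ d(b, l), b ⊠ l ⊞ l ⊞ l ⊞ l ⊞ l ⊠ l ⊠ l, d(g(b, b, l), b ⊠ b ⊠ l)) ⊠ l ⊞ b ⊠ b ⊠ l ⊞ b ⊠ b ⊠ l

Derivation:
Distribute:  b ⊠ b ⊠ b ⊞ b ⊠ b ⊠ l ⊞ b ⊠ b ⊠ b ⊞ b ⊠ b ⊠ d(b ⊞ b ⊞ h(b, b, b) ⊞ l, d(b, b) ⊞ l ⊞ l ⊞ l ⊞ l ⊞ l ⊞ l) ⊠ g(b ⊠ d(b, l) ⊠ h(l, l, b) ⊞ d(b, l) ⊠ h(l, l, b) ⊠ l ⊞ d(b, l) ⊠ h(l, l, b) ⊠ l, b ⊞ l ⊞ l ⊞ l ⊞ l, b ⊞ b ⊞ b ⊠ b ⊠ l ⊞ l ⊞ l) ⊠ h(b ⊞ b ⊞ d(b, b) ⊞ d(b, l), b ⊠ l ⊞ l ⊞ l ⊞ l ⊞ l ⊠ l ⊠ l, d(g(b, b, l), b ⊠ b ⊠ l)) ⊠ l ⊞ b ⊠ b ⊠ l ⊞ b ⊠ b ⊠ b
Sort arguments:  b ⊠ b ⊠ b ⊞ b ⊠ b ⊠ b ⊞ b ⊠ b ⊠ b ⊞ b ⊠ b ⊠ d(b ⊞ b ⊞ h(b, b, b) ⊞ l, d(b, b) ⊞ l ⊞ l ⊞ l ⊞ l ⊞ l ⊞ l) ⊠ g(b ⊠ d(b, l) ⊠ h(l, l, b) ⊞ d(b, l) ⊠ h(l, l, b) ⊠ l ⊞ d(b, l) ⊠ h(l, l, b) ⊠ l, b ⊞ l ⊞ l ⊞ l ⊞ l, b ⊞ b ⊞ b ⊠ b ⊠ l ⊞ l ⊞ l) ⊠ h(b ⊞ b ⊞ d(b, b) ⊞ d(b, l), b ⊠ l ⊞ l ⊞ l ⊞ l ⊞ l ⊠ l ⊠ l, d(g(b, b, l), b ⊠ b ⊠ l)) ⊠ l ⊞ b ⊠ b ⊠ l ⊞ b ⊠ b ⊠ l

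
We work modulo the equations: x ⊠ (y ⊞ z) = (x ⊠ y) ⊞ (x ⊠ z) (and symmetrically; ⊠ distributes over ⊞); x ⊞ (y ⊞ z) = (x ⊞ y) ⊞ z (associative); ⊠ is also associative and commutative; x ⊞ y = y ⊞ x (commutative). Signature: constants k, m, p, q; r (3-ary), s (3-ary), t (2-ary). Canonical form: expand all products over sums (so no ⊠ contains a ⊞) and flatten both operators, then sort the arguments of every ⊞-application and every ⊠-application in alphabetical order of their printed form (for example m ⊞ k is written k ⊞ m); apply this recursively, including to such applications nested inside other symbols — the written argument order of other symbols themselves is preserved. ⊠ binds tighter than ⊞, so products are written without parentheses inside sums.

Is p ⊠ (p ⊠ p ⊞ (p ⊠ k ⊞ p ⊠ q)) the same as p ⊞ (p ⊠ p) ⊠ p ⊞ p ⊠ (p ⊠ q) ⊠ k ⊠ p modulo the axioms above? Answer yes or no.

Answer: no — k ⊠ p ⊠ p ⊞ p ⊠ p ⊠ p ⊞ p ⊠ p ⊠ q vs k ⊠ p ⊠ p ⊠ p ⊠ q ⊞ p ⊞ p ⊠ p ⊠ p

Derivation:
Left:  p ⊠ (p ⊠ p ⊞ (p ⊠ k ⊞ p ⊠ q))
  Expand:  p ⊠ p ⊠ p ⊞ k ⊠ p ⊠ p ⊞ p ⊠ p ⊠ q
  Sort arguments:  k ⊠ p ⊠ p ⊞ p ⊠ p ⊠ p ⊞ p ⊠ p ⊠ q
Right:  p ⊞ (p ⊠ p) ⊠ p ⊞ p ⊠ (p ⊠ q) ⊠ k ⊠ p
  Un-nest:  p ⊞ p ⊠ p ⊠ p ⊞ k ⊠ p ⊠ p ⊠ p ⊠ q
  Sort arguments:  k ⊠ p ⊠ p ⊠ p ⊠ q ⊞ p ⊞ p ⊠ p ⊠ p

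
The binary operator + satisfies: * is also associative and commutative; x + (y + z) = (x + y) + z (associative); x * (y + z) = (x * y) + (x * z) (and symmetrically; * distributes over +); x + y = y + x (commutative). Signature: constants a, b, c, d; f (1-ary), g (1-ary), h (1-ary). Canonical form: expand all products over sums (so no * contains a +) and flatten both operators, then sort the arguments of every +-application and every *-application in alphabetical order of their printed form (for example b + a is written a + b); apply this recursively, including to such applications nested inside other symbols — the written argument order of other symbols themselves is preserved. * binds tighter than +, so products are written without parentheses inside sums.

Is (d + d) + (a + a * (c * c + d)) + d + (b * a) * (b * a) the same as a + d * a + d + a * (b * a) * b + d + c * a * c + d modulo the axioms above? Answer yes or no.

Left:  (d + d) + (a + a * (c * c + d)) + d + (b * a) * (b * a)
  Distribute:  d + d + a + a * c * c + a * d + d + a * a * b * b
  Sort arguments:  a + a * a * b * b + a * c * c + a * d + d + d + d
Right:  a + d * a + d + a * (b * a) * b + d + c * a * c + d
  Merge nested applications:  a + a * d + d + a * a * b * b + d + a * c * c + d
  Sort:  a + a * a * b * b + a * c * c + a * d + d + d + d

Answer: yes — both canonical forms are a + a * a * b * b + a * c * c + a * d + d + d + d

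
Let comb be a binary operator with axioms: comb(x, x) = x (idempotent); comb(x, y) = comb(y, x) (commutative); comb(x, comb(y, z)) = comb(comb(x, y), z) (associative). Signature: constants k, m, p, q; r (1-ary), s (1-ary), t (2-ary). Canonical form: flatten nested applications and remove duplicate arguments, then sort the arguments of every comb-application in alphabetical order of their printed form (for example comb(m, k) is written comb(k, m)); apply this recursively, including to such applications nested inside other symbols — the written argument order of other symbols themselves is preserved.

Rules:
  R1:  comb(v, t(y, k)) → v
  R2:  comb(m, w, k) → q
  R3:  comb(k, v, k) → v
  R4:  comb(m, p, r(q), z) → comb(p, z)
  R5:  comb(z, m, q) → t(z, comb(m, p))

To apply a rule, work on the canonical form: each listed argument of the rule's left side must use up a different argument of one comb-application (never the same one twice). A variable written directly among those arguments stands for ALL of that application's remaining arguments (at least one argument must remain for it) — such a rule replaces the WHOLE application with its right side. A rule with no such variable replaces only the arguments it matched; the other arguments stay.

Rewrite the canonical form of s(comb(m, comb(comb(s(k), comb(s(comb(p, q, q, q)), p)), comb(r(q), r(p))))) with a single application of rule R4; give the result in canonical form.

Answer: s(comb(p, r(p), s(comb(p, q)), s(k)))

Derivation:
Canonical form:  s(comb(m, p, r(p), r(q), s(comb(p, q)), s(k)))
Match R4:  consume m, p, r(q);  z := comb(r(p), s(comb(p, q)), s(k))
The extension variable absorbs all remaining arguments, so the whole application is rewritten.
New term:  s(comb(p, r(p), s(comb(p, q)), s(k)))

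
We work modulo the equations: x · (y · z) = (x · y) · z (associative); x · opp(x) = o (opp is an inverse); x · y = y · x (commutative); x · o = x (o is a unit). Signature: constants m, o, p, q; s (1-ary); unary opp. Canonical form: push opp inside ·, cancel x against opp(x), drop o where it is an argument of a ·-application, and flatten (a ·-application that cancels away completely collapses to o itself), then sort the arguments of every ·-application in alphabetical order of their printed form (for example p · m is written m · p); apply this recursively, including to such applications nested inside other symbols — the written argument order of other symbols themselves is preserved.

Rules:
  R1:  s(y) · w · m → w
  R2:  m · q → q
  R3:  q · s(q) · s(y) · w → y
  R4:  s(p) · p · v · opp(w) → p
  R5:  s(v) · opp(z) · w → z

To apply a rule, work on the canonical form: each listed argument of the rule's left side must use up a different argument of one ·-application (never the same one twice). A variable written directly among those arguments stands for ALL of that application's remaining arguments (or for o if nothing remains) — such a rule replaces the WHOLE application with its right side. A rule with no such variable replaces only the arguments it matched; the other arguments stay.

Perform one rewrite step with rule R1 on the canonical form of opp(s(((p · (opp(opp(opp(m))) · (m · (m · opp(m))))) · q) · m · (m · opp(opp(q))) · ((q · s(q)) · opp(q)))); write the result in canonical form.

Answer: opp(s(m · p · q · q))

Derivation:
Canonical form:  opp(s(m · m · p · q · q · s(q)))
Match R1:  consume m, s(q);  w := m · p · q · q, y := q
Every leftover argument binds to the variable; the entire application is replaced.
New term:  opp(s(m · p · q · q))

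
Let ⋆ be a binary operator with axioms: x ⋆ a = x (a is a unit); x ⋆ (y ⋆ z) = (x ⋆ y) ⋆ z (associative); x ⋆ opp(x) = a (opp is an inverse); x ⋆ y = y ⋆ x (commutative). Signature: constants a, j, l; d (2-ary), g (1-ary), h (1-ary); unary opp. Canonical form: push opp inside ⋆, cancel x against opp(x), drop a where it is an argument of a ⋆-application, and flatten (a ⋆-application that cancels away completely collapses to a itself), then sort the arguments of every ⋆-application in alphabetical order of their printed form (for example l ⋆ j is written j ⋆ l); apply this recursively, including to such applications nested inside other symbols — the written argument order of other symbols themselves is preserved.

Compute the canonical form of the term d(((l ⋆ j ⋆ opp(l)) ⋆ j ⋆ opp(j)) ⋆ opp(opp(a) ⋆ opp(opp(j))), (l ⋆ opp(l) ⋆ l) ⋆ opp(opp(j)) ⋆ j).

Answer: d(a, j ⋆ j ⋆ l)

Derivation:
Work inside:  ((l ⋆ j ⋆ opp(l)) ⋆ j ⋆ opp(j)) ⋆ opp(opp(a) ⋆ opp(opp(j)))
Push opp inside:  distribute opp over ⋆ and collapse double opp
Cancel inverse pairs:  l cancels; j cancels
Order the arguments:  a
Reassemble:  d(a, j ⋆ j ⋆ l)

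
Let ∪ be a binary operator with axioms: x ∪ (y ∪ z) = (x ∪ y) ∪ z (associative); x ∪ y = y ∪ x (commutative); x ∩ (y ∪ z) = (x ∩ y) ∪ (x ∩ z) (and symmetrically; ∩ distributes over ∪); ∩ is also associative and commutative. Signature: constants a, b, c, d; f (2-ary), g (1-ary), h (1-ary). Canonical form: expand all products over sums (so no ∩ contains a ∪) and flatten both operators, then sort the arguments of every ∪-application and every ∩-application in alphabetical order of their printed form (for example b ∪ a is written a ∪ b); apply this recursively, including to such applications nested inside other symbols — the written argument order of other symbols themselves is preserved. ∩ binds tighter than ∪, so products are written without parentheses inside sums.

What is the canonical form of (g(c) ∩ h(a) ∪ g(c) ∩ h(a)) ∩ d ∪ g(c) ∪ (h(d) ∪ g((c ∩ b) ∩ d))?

Answer: d ∩ g(c) ∩ h(a) ∪ d ∩ g(c) ∩ h(a) ∪ g(b ∩ c ∩ d) ∪ g(c) ∪ h(d)

Derivation:
Distribute:  d ∩ g(c) ∩ h(a) ∪ d ∩ g(c) ∩ h(a) ∪ g(c) ∪ h(d) ∪ g(b ∩ c ∩ d)
Sort arguments:  d ∩ g(c) ∩ h(a) ∪ d ∩ g(c) ∩ h(a) ∪ g(b ∩ c ∩ d) ∪ g(c) ∪ h(d)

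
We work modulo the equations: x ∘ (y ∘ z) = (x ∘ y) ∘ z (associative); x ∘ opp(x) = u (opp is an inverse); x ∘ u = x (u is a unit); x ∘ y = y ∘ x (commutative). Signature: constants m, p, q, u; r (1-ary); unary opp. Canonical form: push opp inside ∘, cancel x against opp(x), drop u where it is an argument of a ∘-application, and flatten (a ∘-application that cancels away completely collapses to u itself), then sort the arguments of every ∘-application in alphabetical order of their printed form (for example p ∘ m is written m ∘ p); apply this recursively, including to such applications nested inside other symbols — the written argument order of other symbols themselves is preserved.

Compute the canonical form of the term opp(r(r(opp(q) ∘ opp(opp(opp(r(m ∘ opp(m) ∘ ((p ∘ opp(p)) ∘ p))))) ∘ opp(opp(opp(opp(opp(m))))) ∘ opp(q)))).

Push opp inside:  distribute opp over ∘ and collapse double opp
Collect:  opp(r(r(opp(m) ∘ opp(q) ∘ opp(q) ∘ opp(r(p)))))

Answer: opp(r(r(opp(m) ∘ opp(q) ∘ opp(q) ∘ opp(r(p)))))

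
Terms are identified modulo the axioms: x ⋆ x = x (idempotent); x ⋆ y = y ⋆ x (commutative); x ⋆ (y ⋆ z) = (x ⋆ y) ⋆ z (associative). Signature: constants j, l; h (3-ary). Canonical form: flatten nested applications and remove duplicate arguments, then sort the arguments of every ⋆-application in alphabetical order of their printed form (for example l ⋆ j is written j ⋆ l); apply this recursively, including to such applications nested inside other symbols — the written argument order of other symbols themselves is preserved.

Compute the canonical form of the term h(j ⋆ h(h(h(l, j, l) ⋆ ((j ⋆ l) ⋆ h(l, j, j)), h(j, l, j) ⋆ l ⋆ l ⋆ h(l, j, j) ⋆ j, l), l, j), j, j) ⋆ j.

Canonicalize subterm:  h(j ⋆ h(h(h(l, j, l) ⋆ ((j ⋆ l) ⋆ h(l, j, j)), h(j, l, j) ⋆ l ⋆ l ⋆ h(l, j, j) ⋆ j, l), l, j), j, j)  →  h(h(h(h(l, j, j) ⋆ h(l, j, l) ⋆ j ⋆ l, h(j, l, j) ⋆ h(l, j, j) ⋆ j ⋆ l, l), l, j) ⋆ j, j, j)
Order the arguments:  h(h(h(h(l, j, j) ⋆ h(l, j, l) ⋆ j ⋆ l, h(j, l, j) ⋆ h(l, j, j) ⋆ j ⋆ l, l), l, j) ⋆ j, j, j) ⋆ j

Answer: h(h(h(h(l, j, j) ⋆ h(l, j, l) ⋆ j ⋆ l, h(j, l, j) ⋆ h(l, j, j) ⋆ j ⋆ l, l), l, j) ⋆ j, j, j) ⋆ j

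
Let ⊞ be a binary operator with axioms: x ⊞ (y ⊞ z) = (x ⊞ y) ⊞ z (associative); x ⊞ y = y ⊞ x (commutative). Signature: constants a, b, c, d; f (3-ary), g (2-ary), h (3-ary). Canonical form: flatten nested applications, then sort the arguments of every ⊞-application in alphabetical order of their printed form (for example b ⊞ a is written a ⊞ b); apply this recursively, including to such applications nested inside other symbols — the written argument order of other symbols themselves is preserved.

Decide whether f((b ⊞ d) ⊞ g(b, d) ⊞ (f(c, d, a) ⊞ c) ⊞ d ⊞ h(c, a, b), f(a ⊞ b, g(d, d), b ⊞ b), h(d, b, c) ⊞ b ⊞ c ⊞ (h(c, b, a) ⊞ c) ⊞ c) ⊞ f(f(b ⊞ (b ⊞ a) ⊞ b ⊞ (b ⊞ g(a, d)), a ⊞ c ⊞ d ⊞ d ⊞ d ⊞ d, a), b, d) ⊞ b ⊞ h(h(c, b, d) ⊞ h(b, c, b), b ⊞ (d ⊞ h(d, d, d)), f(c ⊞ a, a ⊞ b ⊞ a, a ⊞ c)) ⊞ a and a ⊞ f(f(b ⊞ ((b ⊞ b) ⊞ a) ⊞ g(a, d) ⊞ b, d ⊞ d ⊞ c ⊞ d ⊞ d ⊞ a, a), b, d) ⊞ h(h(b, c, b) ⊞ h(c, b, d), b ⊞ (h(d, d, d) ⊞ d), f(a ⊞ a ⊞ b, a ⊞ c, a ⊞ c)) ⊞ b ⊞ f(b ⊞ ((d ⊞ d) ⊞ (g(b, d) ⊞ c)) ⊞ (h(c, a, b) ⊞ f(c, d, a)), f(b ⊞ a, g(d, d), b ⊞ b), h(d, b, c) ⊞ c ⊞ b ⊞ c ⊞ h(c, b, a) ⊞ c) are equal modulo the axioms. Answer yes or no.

Left:  f((b ⊞ d) ⊞ g(b, d) ⊞ (f(c, d, a) ⊞ c) ⊞ d ⊞ h(c, a, b), f(a ⊞ b, g(d, d), b ⊞ b), h(d, b, c) ⊞ b ⊞ c ⊞ (h(c, b, a) ⊞ c) ⊞ c) ⊞ f(f(b ⊞ (b ⊞ a) ⊞ b ⊞ (b ⊞ g(a, d)), a ⊞ c ⊞ d ⊞ d ⊞ d ⊞ d, a), b, d) ⊞ b ⊞ h(h(c, b, d) ⊞ h(b, c, b), b ⊞ (d ⊞ h(d, d, d)), f(c ⊞ a, a ⊞ b ⊞ a, a ⊞ c)) ⊞ a
  Simplify inside:  f((b ⊞ d) ⊞ g(b, d) ⊞ (f(c, d, a) ⊞ c) ⊞ d ⊞ h(c, a, b), f(a ⊞ b, g(d, d), b ⊞ b), h(d, b, c) ⊞ b ⊞ c ⊞ (h(c, b, a) ⊞ c) ⊞ c)  →  f(b ⊞ c ⊞ d ⊞ d ⊞ f(c, d, a) ⊞ g(b, d) ⊞ h(c, a, b), f(a ⊞ b, g(d, d), b ⊞ b), b ⊞ c ⊞ c ⊞ c ⊞ h(c, b, a) ⊞ h(d, b, c))
  Simplify inside:  f(f(b ⊞ (b ⊞ a) ⊞ b ⊞ (b ⊞ g(a, d)), a ⊞ c ⊞ d ⊞ d ⊞ d ⊞ d, a), b, d)  →  f(f(a ⊞ b ⊞ b ⊞ b ⊞ b ⊞ g(a, d), a ⊞ c ⊞ d ⊞ d ⊞ d ⊞ d, a), b, d)
  Simplify inside:  h(h(c, b, d) ⊞ h(b, c, b), b ⊞ (d ⊞ h(d, d, d)), f(c ⊞ a, a ⊞ b ⊞ a, a ⊞ c))  →  h(h(b, c, b) ⊞ h(c, b, d), b ⊞ d ⊞ h(d, d, d), f(a ⊞ c, a ⊞ a ⊞ b, a ⊞ c))
  Order the arguments:  a ⊞ b ⊞ f(b ⊞ c ⊞ d ⊞ d ⊞ f(c, d, a) ⊞ g(b, d) ⊞ h(c, a, b), f(a ⊞ b, g(d, d), b ⊞ b), b ⊞ c ⊞ c ⊞ c ⊞ h(c, b, a) ⊞ h(d, b, c)) ⊞ f(f(a ⊞ b ⊞ b ⊞ b ⊞ b ⊞ g(a, d), a ⊞ c ⊞ d ⊞ d ⊞ d ⊞ d, a), b, d) ⊞ h(h(b, c, b) ⊞ h(c, b, d), b ⊞ d ⊞ h(d, d, d), f(a ⊞ c, a ⊞ a ⊞ b, a ⊞ c))
Right:  a ⊞ f(f(b ⊞ ((b ⊞ b) ⊞ a) ⊞ g(a, d) ⊞ b, d ⊞ d ⊞ c ⊞ d ⊞ d ⊞ a, a), b, d) ⊞ h(h(b, c, b) ⊞ h(c, b, d), b ⊞ (h(d, d, d) ⊞ d), f(a ⊞ a ⊞ b, a ⊞ c, a ⊞ c)) ⊞ b ⊞ f(b ⊞ ((d ⊞ d) ⊞ (g(b, d) ⊞ c)) ⊞ (h(c, a, b) ⊞ f(c, d, a)), f(b ⊞ a, g(d, d), b ⊞ b), h(d, b, c) ⊞ c ⊞ b ⊞ c ⊞ h(c, b, a) ⊞ c)
  Simplify inside:  f(f(b ⊞ ((b ⊞ b) ⊞ a) ⊞ g(a, d) ⊞ b, d ⊞ d ⊞ c ⊞ d ⊞ d ⊞ a, a), b, d)  →  f(f(a ⊞ b ⊞ b ⊞ b ⊞ b ⊞ g(a, d), a ⊞ c ⊞ d ⊞ d ⊞ d ⊞ d, a), b, d)
  Canonicalize subterm:  h(h(b, c, b) ⊞ h(c, b, d), b ⊞ (h(d, d, d) ⊞ d), f(a ⊞ a ⊞ b, a ⊞ c, a ⊞ c))  →  h(h(b, c, b) ⊞ h(c, b, d), b ⊞ d ⊞ h(d, d, d), f(a ⊞ a ⊞ b, a ⊞ c, a ⊞ c))
  Simplify inside:  f(b ⊞ ((d ⊞ d) ⊞ (g(b, d) ⊞ c)) ⊞ (h(c, a, b) ⊞ f(c, d, a)), f(b ⊞ a, g(d, d), b ⊞ b), h(d, b, c) ⊞ c ⊞ b ⊞ c ⊞ h(c, b, a) ⊞ c)  →  f(b ⊞ c ⊞ d ⊞ d ⊞ f(c, d, a) ⊞ g(b, d) ⊞ h(c, a, b), f(a ⊞ b, g(d, d), b ⊞ b), b ⊞ c ⊞ c ⊞ c ⊞ h(c, b, a) ⊞ h(d, b, c))
  Sort:  a ⊞ b ⊞ f(b ⊞ c ⊞ d ⊞ d ⊞ f(c, d, a) ⊞ g(b, d) ⊞ h(c, a, b), f(a ⊞ b, g(d, d), b ⊞ b), b ⊞ c ⊞ c ⊞ c ⊞ h(c, b, a) ⊞ h(d, b, c)) ⊞ f(f(a ⊞ b ⊞ b ⊞ b ⊞ b ⊞ g(a, d), a ⊞ c ⊞ d ⊞ d ⊞ d ⊞ d, a), b, d) ⊞ h(h(b, c, b) ⊞ h(c, b, d), b ⊞ d ⊞ h(d, d, d), f(a ⊞ a ⊞ b, a ⊞ c, a ⊞ c))

Answer: no — a ⊞ b ⊞ f(b ⊞ c ⊞ d ⊞ d ⊞ f(c, d, a) ⊞ g(b, d) ⊞ h(c, a, b), f(a ⊞ b, g(d, d), b ⊞ b), b ⊞ c ⊞ c ⊞ c ⊞ h(c, b, a) ⊞ h(d, b, c)) ⊞ f(f(a ⊞ b ⊞ b ⊞ b ⊞ b ⊞ g(a, d), a ⊞ c ⊞ d ⊞ d ⊞ d ⊞ d, a), b, d) ⊞ h(h(b, c, b) ⊞ h(c, b, d), b ⊞ d ⊞ h(d, d, d), f(a ⊞ c, a ⊞ a ⊞ b, a ⊞ c)) vs a ⊞ b ⊞ f(b ⊞ c ⊞ d ⊞ d ⊞ f(c, d, a) ⊞ g(b, d) ⊞ h(c, a, b), f(a ⊞ b, g(d, d), b ⊞ b), b ⊞ c ⊞ c ⊞ c ⊞ h(c, b, a) ⊞ h(d, b, c)) ⊞ f(f(a ⊞ b ⊞ b ⊞ b ⊞ b ⊞ g(a, d), a ⊞ c ⊞ d ⊞ d ⊞ d ⊞ d, a), b, d) ⊞ h(h(b, c, b) ⊞ h(c, b, d), b ⊞ d ⊞ h(d, d, d), f(a ⊞ a ⊞ b, a ⊞ c, a ⊞ c))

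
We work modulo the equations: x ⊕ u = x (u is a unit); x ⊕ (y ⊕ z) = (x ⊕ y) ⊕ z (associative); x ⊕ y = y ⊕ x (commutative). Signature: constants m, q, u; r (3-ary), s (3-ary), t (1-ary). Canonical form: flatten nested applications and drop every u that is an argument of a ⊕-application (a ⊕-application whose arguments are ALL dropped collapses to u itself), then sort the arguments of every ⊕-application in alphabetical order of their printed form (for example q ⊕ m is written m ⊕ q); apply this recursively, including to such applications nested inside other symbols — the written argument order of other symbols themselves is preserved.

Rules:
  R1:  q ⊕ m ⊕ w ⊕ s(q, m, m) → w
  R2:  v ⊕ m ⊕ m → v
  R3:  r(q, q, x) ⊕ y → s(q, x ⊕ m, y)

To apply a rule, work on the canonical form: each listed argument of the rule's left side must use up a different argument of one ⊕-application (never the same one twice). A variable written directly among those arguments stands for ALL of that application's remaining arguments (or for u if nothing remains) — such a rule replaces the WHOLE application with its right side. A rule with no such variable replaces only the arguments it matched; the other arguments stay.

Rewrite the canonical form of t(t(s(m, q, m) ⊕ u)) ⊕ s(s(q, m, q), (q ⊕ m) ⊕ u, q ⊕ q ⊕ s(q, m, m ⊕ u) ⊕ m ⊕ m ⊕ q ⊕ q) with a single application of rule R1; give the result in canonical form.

Canonical form:  s(s(q, m, q), m ⊕ q, m ⊕ m ⊕ q ⊕ q ⊕ q ⊕ q ⊕ s(q, m, m)) ⊕ t(t(s(m, q, m)))
Apply R1:  consuming m, q, s(q, m, m);  w := m ⊕ q ⊕ q ⊕ q
Every leftover argument binds to the variable; the entire application is replaced.
New term:  s(s(q, m, q), m ⊕ q, m ⊕ q ⊕ q ⊕ q) ⊕ t(t(s(m, q, m)))

Answer: s(s(q, m, q), m ⊕ q, m ⊕ q ⊕ q ⊕ q) ⊕ t(t(s(m, q, m)))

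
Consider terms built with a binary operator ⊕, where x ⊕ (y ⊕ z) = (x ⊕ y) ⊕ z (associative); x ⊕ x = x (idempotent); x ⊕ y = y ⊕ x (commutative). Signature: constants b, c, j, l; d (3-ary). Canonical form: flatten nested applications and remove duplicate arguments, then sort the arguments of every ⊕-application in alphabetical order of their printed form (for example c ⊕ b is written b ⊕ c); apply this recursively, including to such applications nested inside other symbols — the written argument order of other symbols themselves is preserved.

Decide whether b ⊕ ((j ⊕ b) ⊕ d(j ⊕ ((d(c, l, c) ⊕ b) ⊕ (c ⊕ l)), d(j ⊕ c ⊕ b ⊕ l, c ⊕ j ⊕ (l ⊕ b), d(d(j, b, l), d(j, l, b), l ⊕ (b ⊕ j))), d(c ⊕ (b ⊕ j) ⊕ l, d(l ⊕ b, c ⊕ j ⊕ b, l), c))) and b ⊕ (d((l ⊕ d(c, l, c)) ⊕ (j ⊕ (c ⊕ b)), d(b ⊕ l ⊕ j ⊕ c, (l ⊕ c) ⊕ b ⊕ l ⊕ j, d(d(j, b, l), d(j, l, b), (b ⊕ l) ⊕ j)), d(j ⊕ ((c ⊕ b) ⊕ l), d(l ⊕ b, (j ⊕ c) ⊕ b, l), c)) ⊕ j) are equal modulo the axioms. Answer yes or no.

Left:  b ⊕ ((j ⊕ b) ⊕ d(j ⊕ ((d(c, l, c) ⊕ b) ⊕ (c ⊕ l)), d(j ⊕ c ⊕ b ⊕ l, c ⊕ j ⊕ (l ⊕ b), d(d(j, b, l), d(j, l, b), l ⊕ (b ⊕ j))), d(c ⊕ (b ⊕ j) ⊕ l, d(l ⊕ b, c ⊕ j ⊕ b, l), c)))
  Merge nested applications:  b ⊕ j ⊕ b ⊕ d(j ⊕ ((d(c, l, c) ⊕ b) ⊕ (c ⊕ l)), d(j ⊕ c ⊕ b ⊕ l, c ⊕ j ⊕ (l ⊕ b), d(d(j, b, l), d(j, l, b), l ⊕ (b ⊕ j))), d(c ⊕ (b ⊕ j) ⊕ l, d(l ⊕ b, c ⊕ j ⊕ b, l), c))
  Simplify inside:  d(j ⊕ ((d(c, l, c) ⊕ b) ⊕ (c ⊕ l)), d(j ⊕ c ⊕ b ⊕ l, c ⊕ j ⊕ (l ⊕ b), d(d(j, b, l), d(j, l, b), l ⊕ (b ⊕ j))), d(c ⊕ (b ⊕ j) ⊕ l, d(l ⊕ b, c ⊕ j ⊕ b, l), c))  →  d(b ⊕ c ⊕ d(c, l, c) ⊕ j ⊕ l, d(b ⊕ c ⊕ j ⊕ l, b ⊕ c ⊕ j ⊕ l, d(d(j, b, l), d(j, l, b), b ⊕ j ⊕ l)), d(b ⊕ c ⊕ j ⊕ l, d(b ⊕ l, b ⊕ c ⊕ j, l), c))
  Drop duplicates:  drop duplicate b
  Sort arguments:  b ⊕ d(b ⊕ c ⊕ d(c, l, c) ⊕ j ⊕ l, d(b ⊕ c ⊕ j ⊕ l, b ⊕ c ⊕ j ⊕ l, d(d(j, b, l), d(j, l, b), b ⊕ j ⊕ l)), d(b ⊕ c ⊕ j ⊕ l, d(b ⊕ l, b ⊕ c ⊕ j, l), c)) ⊕ j
Right:  b ⊕ (d((l ⊕ d(c, l, c)) ⊕ (j ⊕ (c ⊕ b)), d(b ⊕ l ⊕ j ⊕ c, (l ⊕ c) ⊕ b ⊕ l ⊕ j, d(d(j, b, l), d(j, l, b), (b ⊕ l) ⊕ j)), d(j ⊕ ((c ⊕ b) ⊕ l), d(l ⊕ b, (j ⊕ c) ⊕ b, l), c)) ⊕ j)
  Merge nested applications:  b ⊕ d((l ⊕ d(c, l, c)) ⊕ (j ⊕ (c ⊕ b)), d(b ⊕ l ⊕ j ⊕ c, (l ⊕ c) ⊕ b ⊕ l ⊕ j, d(d(j, b, l), d(j, l, b), (b ⊕ l) ⊕ j)), d(j ⊕ ((c ⊕ b) ⊕ l), d(l ⊕ b, (j ⊕ c) ⊕ b, l), c)) ⊕ j
  Inside:  d((l ⊕ d(c, l, c)) ⊕ (j ⊕ (c ⊕ b)), d(b ⊕ l ⊕ j ⊕ c, (l ⊕ c) ⊕ b ⊕ l ⊕ j, d(d(j, b, l), d(j, l, b), (b ⊕ l) ⊕ j)), d(j ⊕ ((c ⊕ b) ⊕ l), d(l ⊕ b, (j ⊕ c) ⊕ b, l), c))  →  d(b ⊕ c ⊕ d(c, l, c) ⊕ j ⊕ l, d(b ⊕ c ⊕ j ⊕ l, b ⊕ c ⊕ j ⊕ l, d(d(j, b, l), d(j, l, b), b ⊕ j ⊕ l)), d(b ⊕ c ⊕ j ⊕ l, d(b ⊕ l, b ⊕ c ⊕ j, l), c))
  Sort:  b ⊕ d(b ⊕ c ⊕ d(c, l, c) ⊕ j ⊕ l, d(b ⊕ c ⊕ j ⊕ l, b ⊕ c ⊕ j ⊕ l, d(d(j, b, l), d(j, l, b), b ⊕ j ⊕ l)), d(b ⊕ c ⊕ j ⊕ l, d(b ⊕ l, b ⊕ c ⊕ j, l), c)) ⊕ j

Answer: yes — both canonical forms are b ⊕ d(b ⊕ c ⊕ d(c, l, c) ⊕ j ⊕ l, d(b ⊕ c ⊕ j ⊕ l, b ⊕ c ⊕ j ⊕ l, d(d(j, b, l), d(j, l, b), b ⊕ j ⊕ l)), d(b ⊕ c ⊕ j ⊕ l, d(b ⊕ l, b ⊕ c ⊕ j, l), c)) ⊕ j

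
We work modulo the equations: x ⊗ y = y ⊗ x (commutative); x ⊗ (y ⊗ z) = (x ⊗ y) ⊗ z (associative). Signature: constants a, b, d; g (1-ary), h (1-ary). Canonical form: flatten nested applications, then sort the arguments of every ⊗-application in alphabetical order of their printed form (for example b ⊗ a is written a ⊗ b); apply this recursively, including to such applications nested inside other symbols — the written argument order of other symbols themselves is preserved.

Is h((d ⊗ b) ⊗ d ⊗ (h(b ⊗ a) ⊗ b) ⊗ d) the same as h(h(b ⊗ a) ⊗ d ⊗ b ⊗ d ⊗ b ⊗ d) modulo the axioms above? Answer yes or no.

Left:  h((d ⊗ b) ⊗ d ⊗ (h(b ⊗ a) ⊗ b) ⊗ d)
  Focus inside:  (d ⊗ b) ⊗ d ⊗ (h(b ⊗ a) ⊗ b) ⊗ d
  Un-nest:  d ⊗ b ⊗ d ⊗ h(b ⊗ a) ⊗ b ⊗ d
  Simplify inside:  h(b ⊗ a)  →  h(a ⊗ b)
  Order the arguments:  b ⊗ b ⊗ d ⊗ d ⊗ d ⊗ h(a ⊗ b)
  Put back:  h(b ⊗ b ⊗ d ⊗ d ⊗ d ⊗ h(a ⊗ b))
Right:  h(h(b ⊗ a) ⊗ d ⊗ b ⊗ d ⊗ b ⊗ d)
  Descend into:  h(b ⊗ a) ⊗ d ⊗ b ⊗ d ⊗ b ⊗ d
  Canonicalize subterm:  h(b ⊗ a)  →  h(a ⊗ b)
  Order the arguments:  b ⊗ b ⊗ d ⊗ d ⊗ d ⊗ h(a ⊗ b)
  Put back:  h(b ⊗ b ⊗ d ⊗ d ⊗ d ⊗ h(a ⊗ b))

Answer: yes — both canonical forms are h(b ⊗ b ⊗ d ⊗ d ⊗ d ⊗ h(a ⊗ b))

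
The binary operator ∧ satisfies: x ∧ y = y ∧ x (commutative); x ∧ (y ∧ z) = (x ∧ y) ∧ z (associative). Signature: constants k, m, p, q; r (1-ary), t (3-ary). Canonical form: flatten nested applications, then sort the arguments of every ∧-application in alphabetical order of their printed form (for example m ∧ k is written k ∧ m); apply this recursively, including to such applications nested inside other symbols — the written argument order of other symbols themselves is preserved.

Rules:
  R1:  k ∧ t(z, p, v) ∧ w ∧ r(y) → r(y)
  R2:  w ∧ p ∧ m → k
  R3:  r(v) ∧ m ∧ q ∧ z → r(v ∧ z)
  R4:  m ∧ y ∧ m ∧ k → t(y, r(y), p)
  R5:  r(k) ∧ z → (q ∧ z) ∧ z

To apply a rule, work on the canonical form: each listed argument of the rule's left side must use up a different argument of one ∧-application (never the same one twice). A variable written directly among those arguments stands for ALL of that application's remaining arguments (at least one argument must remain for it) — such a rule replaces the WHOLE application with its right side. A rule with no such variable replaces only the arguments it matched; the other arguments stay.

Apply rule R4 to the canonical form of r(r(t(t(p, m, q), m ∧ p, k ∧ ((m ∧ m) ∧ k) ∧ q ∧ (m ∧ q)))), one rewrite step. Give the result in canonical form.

Canonical form:  r(r(t(t(p, m, q), m ∧ p, k ∧ k ∧ m ∧ m ∧ m ∧ q ∧ q)))
R4 matches:  uses k, m, m;  y := k ∧ m ∧ q ∧ q
The variable takes the whole remainder — replace the entire application.
New term:  r(r(t(t(p, m, q), m ∧ p, t(k ∧ m ∧ q ∧ q, r(k ∧ m ∧ q ∧ q), p))))

Answer: r(r(t(t(p, m, q), m ∧ p, t(k ∧ m ∧ q ∧ q, r(k ∧ m ∧ q ∧ q), p))))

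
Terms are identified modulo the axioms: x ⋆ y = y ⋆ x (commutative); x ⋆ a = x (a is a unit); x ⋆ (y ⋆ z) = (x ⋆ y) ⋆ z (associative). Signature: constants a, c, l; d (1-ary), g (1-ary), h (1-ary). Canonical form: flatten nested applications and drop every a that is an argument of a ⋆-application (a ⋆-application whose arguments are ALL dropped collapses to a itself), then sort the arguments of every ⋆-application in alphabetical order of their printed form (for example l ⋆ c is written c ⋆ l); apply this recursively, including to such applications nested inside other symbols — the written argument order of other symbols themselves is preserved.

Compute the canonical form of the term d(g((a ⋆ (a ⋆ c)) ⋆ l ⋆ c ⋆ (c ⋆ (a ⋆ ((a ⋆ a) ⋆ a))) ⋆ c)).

Descend into:  (a ⋆ (a ⋆ c)) ⋆ l ⋆ c ⋆ (c ⋆ (a ⋆ ((a ⋆ a) ⋆ a))) ⋆ c
Merge nested applications:  a ⋆ a ⋆ c ⋆ l ⋆ c ⋆ c ⋆ a ⋆ a ⋆ a ⋆ a ⋆ c
Drop the unit:  drop a (×6)
Sort arguments:  c ⋆ c ⋆ c ⋆ c ⋆ l
Rebuild:  d(g(c ⋆ c ⋆ c ⋆ c ⋆ l))

Answer: d(g(c ⋆ c ⋆ c ⋆ c ⋆ l))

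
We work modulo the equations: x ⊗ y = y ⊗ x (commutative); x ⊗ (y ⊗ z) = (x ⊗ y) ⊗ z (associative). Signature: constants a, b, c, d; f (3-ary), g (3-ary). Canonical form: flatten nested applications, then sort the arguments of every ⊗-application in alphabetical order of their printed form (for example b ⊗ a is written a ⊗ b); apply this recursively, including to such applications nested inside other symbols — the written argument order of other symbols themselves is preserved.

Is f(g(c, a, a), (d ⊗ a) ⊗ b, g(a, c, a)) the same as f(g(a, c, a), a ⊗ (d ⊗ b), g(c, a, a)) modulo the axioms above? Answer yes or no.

Left:  f(g(c, a, a), (d ⊗ a) ⊗ b, g(a, c, a))
  Descend into:  (d ⊗ a) ⊗ b
  Un-nest:  d ⊗ a ⊗ b
  Order the arguments:  a ⊗ b ⊗ d
  Put back:  f(g(c, a, a), a ⊗ b ⊗ d, g(a, c, a))
Right:  f(g(a, c, a), a ⊗ (d ⊗ b), g(c, a, a))
  Work inside:  a ⊗ (d ⊗ b)
  Flatten:  a ⊗ d ⊗ b
  Sort arguments:  a ⊗ b ⊗ d
  Rebuild:  f(g(a, c, a), a ⊗ b ⊗ d, g(c, a, a))

Answer: no — f(g(c, a, a), a ⊗ b ⊗ d, g(a, c, a)) vs f(g(a, c, a), a ⊗ b ⊗ d, g(c, a, a))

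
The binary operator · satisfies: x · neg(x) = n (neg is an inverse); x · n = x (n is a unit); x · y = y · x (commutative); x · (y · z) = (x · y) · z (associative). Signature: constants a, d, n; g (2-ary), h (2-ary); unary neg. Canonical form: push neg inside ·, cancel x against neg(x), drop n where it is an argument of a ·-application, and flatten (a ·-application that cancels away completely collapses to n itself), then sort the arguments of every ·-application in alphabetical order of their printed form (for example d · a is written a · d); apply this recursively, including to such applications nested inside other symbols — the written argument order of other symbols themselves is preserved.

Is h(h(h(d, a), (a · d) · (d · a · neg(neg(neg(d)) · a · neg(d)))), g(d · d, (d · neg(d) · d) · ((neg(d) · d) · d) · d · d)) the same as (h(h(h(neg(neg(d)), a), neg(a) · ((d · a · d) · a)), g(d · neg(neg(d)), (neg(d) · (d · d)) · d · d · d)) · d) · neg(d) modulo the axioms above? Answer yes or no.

Left:  h(h(h(d, a), (a · d) · (d · a · neg(neg(neg(d)) · a · neg(d)))), g(d · d, (d · neg(d) · d) · ((neg(d) · d) · d) · d · d))
  Focus inside:  (a · d) · (d · a · neg(neg(neg(d)) · a · neg(d)))
  Push neg inside:  distribute neg over · and collapse double neg
  Collect terms:  a · d · d
  Put back:  h(h(h(d, a), a · d · d), g(d · d, d · d · d · d))
Right:  (h(h(h(neg(neg(d)), a), neg(a) · ((d · a · d) · a)), g(d · neg(neg(d)), (neg(d) · (d · d)) · d · d · d)) · d) · neg(d)
  Push neg inside:  distribute neg over · and collapse double neg
  Inverses cancel:  d cancels
  Collect:  h(h(h(d, a), a · d · d), g(d · d, d · d · d · d))

Answer: yes — both canonical forms are h(h(h(d, a), a · d · d), g(d · d, d · d · d · d))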